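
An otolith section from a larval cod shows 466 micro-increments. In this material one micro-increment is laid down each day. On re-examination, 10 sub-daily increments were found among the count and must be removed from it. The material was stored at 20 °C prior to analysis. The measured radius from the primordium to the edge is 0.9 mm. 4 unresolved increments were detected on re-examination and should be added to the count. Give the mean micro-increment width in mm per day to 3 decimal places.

0.002 mm per day

True micro-increment count = 466 − 10 + 4 = 460.
0.9 mm over 460 days gives 0.9 / 460 ≈ 0.002 mm per day.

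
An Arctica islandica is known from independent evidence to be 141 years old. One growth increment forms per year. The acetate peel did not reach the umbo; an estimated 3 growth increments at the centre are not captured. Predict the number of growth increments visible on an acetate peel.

138 growth increments

Expected growth increments over 141 years: 141.
Subtracting the 3 growth increments not captured gives 141 − 3 = 138 growth increments in the record.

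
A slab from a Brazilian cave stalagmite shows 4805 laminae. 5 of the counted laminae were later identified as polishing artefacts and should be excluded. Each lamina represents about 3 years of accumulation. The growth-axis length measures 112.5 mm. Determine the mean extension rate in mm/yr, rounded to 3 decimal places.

After corrections the count is 4805 − 5 = 4800 laminae.
4800 laminae at 3 years each span 4800 × 3 = 14400 years.
Extension rate ≈ 112.5 / 14400 = 0.008 mm/yr.

0.008 mm/yr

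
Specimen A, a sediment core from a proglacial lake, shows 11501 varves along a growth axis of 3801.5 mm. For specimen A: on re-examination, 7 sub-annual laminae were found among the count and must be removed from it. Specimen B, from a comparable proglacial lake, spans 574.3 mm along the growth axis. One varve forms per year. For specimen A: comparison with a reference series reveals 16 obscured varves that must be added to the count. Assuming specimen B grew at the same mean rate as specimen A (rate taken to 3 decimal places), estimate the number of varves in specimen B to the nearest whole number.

1740 varves

Specimen A: after corrections the count is 11501 − 7 + 16 = 11510 varves.
A: Extension rate ≈ 3801.5 / 11510 = 0.330 mm/yr.
Specimen B: 574.3 mm / 0.330 mm per year = 1740.30 years ≈ 1740 varves.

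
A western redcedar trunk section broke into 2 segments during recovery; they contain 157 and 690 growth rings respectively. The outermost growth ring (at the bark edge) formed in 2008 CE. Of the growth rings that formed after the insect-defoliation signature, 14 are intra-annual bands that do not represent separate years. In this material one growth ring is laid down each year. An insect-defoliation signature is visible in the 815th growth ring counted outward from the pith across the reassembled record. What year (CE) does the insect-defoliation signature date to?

Total growth rings = 157 + 690 = 847.
847 − 815 = 32 growth rings lie beyond the insect-defoliation signature toward the bark edge.
Excluding 14 false growth rings: 32 − 14 = 18.
The growth ring at the bark edge is 2008 CE, so the insect-defoliation signature dates to 2008 − 18 = 1990 CE.

1990 CE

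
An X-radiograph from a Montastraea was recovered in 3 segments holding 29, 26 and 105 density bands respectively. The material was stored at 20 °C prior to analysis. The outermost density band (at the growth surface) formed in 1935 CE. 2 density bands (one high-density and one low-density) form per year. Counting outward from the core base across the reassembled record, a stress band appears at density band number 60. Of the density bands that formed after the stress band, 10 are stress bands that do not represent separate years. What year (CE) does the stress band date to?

1890 CE

Total density bands = 29 + 26 + 105 = 160.
The stress band sits at density band 60 from the core base, so 160 − 60 = 100 density bands formed after it.
Removing the 10 false density bands leaves 100 − 10 = 90 true density bands beyond the stress band.
Dividing by 2 density bands per year: 90 / 2 = 45 years.
Counting back 45 years from 1935 CE places the stress band in 1935 − 45 = 1890 CE.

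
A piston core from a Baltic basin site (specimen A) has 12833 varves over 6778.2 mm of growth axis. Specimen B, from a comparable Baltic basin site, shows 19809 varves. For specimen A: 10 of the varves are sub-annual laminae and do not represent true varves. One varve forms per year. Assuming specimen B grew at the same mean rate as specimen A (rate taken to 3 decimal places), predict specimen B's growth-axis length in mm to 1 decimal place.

10479.0 mm

Specimen A: adjusted count: 12833 − 10 = 12823 varves.
A: 6778.2 mm over 12823 years gives 6778.2 / 12823 ≈ 0.529 mm per year.
Length of B = 0.529 × 19809 = 10479.0 mm.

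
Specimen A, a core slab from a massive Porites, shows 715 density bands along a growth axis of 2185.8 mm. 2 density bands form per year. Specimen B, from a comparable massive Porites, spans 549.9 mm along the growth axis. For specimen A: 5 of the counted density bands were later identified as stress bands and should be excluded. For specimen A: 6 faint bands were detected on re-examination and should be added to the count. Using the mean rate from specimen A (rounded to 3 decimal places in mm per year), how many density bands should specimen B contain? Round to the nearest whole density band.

Specimen A: adjusted count: 715 − 5 + 6 = 716 density bands.
Specimen A: 716 density bands at 2 per year is 716 / 2 = 358 years.
A: Extension rate ≈ 2185.8 / 358 = 6.106 mm/year.
For B, 549.9 / 6.106 = 90.06 years; at 2 density bands per year that is 90.06 × 2 ≈ 180 density bands.

180 density bands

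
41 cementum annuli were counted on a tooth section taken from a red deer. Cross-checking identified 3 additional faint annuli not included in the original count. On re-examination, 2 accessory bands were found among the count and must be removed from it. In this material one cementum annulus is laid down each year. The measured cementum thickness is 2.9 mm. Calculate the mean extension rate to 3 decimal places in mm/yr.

0.069 mm/yr

Adjusted count: 41 − 2 + 3 = 42 cementum annuli.
2.9 mm over 42 years gives 2.9 / 42 ≈ 0.069 mm/yr.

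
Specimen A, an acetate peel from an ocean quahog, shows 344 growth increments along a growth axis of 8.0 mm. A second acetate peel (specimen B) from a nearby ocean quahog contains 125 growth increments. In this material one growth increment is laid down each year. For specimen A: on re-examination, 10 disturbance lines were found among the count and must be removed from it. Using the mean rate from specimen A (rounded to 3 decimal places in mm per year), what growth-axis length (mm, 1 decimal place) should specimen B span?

3.0 mm

Specimen A: adjusted count: 344 − 10 = 334 growth increments.
A: 8.0 mm over 334 years gives 8.0 / 334 ≈ 0.024 mm per year.
For B, 0.024 mm/year × 125 years = 3.0 mm.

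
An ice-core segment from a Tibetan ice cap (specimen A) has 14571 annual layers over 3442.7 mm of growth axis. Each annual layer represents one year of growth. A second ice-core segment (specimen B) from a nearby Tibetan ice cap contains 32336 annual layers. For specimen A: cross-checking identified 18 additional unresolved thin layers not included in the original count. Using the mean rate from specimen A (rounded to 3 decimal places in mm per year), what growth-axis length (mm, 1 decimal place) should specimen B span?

Specimen A: correcting the raw count gives 14571 + 18 = 14589 true annual layers.
A: Mean rate = 3442.7 mm / 14589 years ≈ 0.236 mm per year.
B's length ≈ 0.236 × 32336 = 7631.3 mm.

7631.3 mm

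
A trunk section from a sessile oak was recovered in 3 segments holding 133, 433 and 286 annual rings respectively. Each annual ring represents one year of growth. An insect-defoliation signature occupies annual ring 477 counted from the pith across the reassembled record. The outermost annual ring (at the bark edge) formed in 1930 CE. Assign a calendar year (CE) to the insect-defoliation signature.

1555 CE

Total annual rings = 133 + 433 + 286 = 852.
The insect-defoliation signature sits at annual ring 477 from the pith, so 852 − 477 = 375 annual rings formed after it.
The annual ring at the bark edge is 1930 CE, so the insect-defoliation signature dates to 1930 − 375 = 1555 CE.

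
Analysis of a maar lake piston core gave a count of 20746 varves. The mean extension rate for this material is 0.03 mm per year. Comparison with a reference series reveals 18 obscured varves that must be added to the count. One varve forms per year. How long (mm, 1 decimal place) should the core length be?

622.9 mm

True varve count = 20746 + 18 = 20764.
20764 years at 0.03 mm/year gives 0.03 × 20764 = 622.9 mm.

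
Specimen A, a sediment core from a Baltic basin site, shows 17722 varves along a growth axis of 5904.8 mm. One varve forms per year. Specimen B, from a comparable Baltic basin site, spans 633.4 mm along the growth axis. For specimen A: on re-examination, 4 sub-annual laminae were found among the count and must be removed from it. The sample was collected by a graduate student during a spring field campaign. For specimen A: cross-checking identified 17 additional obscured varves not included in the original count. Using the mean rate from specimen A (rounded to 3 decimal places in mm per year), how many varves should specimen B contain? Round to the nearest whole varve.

Specimen A: after corrections the count is 17722 − 4 + 17 = 17735 varves.
A: 5904.8 mm over 17735 years gives 5904.8 / 17735 ≈ 0.333 mm per year.
Specimen B: 633.4 mm / 0.333 mm per year = 1902.10 years ≈ 1902 varves.

1902 varves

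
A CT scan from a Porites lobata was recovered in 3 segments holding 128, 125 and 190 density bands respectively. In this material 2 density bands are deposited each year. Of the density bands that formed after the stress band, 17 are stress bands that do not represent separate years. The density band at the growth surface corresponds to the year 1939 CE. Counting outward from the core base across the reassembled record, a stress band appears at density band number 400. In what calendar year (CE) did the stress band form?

1926 CE

Total density bands = 128 + 125 + 190 = 443.
443 − 400 = 43 density bands lie beyond the stress band toward the growth surface.
43 − 17 false = 26 true density bands after the stress band.
Dividing by 2 density bands per year: 26 / 2 = 13 years.
Counting back 13 years from 1939 CE places the stress band in 1939 − 13 = 1926 CE.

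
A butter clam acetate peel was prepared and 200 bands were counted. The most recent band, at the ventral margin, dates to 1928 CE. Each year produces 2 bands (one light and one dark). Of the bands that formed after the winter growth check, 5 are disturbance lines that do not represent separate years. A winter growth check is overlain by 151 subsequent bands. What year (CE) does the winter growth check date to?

151 bands formed after the winter growth check.
Removing the 5 false bands leaves 151 − 5 = 146 true bands beyond the winter growth check.
146 bands at 2 per year is 146 / 2 = 73 years.
1928 − 73 = 1855 CE.

1855 CE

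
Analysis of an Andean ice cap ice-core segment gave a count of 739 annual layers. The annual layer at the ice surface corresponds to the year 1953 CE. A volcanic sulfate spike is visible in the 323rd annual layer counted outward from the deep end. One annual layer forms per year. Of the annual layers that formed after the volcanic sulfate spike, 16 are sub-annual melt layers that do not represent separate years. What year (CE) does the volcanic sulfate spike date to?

Between annual layer 323 and the ice surface there are 739 − 323 = 416 annual layers.
Removing the 16 false annual layers leaves 416 − 16 = 400 true annual layers beyond the volcanic sulfate spike.
Counting back 400 years from 1953 CE places the volcanic sulfate spike in 1953 − 400 = 1553 CE.

1553 CE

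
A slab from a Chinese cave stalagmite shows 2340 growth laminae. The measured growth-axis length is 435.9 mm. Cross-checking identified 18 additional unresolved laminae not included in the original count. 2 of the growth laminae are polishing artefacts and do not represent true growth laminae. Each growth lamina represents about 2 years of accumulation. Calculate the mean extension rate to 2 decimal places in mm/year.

Correcting the raw count gives 2340 − 2 + 18 = 2356 true growth laminae.
2356 growth laminae at 2 years each span 2356 × 2 = 4712 years.
Extension rate ≈ 435.9 / 4712 = 0.09 mm/year.

0.09 mm/year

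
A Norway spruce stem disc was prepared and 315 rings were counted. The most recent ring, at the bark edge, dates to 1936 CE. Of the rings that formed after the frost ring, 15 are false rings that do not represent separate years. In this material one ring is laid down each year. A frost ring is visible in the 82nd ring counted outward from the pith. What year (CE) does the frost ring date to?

The frost ring sits at ring 82 from the pith, so 315 − 82 = 233 rings formed after it.
Excluding 15 false rings: 233 − 15 = 218.
Counting back 218 years from 1936 CE places the frost ring in 1936 − 218 = 1718 CE.

1718 CE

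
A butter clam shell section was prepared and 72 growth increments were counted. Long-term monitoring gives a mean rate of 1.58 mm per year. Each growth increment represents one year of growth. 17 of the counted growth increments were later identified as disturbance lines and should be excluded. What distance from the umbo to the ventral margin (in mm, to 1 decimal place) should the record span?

After corrections the count is 72 − 17 = 55 growth increments.
Length ≈ 1.58 × 55 = 86.9 mm.

86.9 mm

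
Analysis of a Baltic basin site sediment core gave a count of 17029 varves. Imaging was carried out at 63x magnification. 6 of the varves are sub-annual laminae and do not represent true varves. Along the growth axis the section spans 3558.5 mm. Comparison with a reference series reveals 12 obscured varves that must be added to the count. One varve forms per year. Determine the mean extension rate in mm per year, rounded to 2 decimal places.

0.21 mm per year

Correcting the raw count gives 17029 − 6 + 12 = 17035 true varves.
Mean rate = 3558.5 mm / 17035 years ≈ 0.21 mm per year.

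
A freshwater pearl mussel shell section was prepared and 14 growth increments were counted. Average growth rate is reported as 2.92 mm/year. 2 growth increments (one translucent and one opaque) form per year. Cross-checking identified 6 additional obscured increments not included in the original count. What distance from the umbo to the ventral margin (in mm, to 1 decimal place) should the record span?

29.2 mm

True growth increment count = 14 + 6 = 20.
With 2 growth increments per year, 20 / 2 = 10 years.
Length ≈ 2.92 × 10 = 29.2 mm.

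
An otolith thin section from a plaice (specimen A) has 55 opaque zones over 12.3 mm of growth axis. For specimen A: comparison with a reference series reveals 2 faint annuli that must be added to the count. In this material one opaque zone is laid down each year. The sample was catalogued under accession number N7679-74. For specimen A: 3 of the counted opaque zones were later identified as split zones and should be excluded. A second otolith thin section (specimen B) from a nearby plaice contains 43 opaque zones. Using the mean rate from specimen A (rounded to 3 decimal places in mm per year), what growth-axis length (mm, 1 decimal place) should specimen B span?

Specimen A: true opaque zone count = 55 − 3 + 2 = 54.
A: Extension rate ≈ 12.3 / 54 = 0.228 mm/yr.
Length of B = 0.228 × 43 = 9.8 mm.

9.8 mm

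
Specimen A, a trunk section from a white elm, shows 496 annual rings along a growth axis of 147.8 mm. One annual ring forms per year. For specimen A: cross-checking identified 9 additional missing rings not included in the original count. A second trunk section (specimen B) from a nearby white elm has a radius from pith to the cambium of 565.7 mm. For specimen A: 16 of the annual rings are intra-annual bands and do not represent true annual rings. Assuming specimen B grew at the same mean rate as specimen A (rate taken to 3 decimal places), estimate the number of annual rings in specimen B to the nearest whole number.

Specimen A: true annual ring count = 496 − 16 + 9 = 489.
A: Extension rate ≈ 147.8 / 489 = 0.302 mm/year.
For B, 565.7 / 0.302 = 1873.18 years ≈ 1873 annual rings.

1873 annual rings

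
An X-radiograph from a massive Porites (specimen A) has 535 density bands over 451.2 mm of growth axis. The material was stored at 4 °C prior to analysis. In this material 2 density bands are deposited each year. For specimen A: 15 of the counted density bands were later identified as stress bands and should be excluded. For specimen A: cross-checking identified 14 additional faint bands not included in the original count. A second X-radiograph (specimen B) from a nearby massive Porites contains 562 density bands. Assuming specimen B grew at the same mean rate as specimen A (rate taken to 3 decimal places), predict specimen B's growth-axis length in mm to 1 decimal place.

474.9 mm

Specimen A: correcting the raw count gives 535 − 15 + 14 = 534 true density bands.
Specimen A: with 2 density bands per year, 534 / 2 = 267 years.
A: Extension rate ≈ 451.2 / 267 = 1.690 mm/year.
Specimen B: 562 density bands at 2 per year is 562 / 2 = 281 years. B's length ≈ 1.690 × 281 = 474.9 mm.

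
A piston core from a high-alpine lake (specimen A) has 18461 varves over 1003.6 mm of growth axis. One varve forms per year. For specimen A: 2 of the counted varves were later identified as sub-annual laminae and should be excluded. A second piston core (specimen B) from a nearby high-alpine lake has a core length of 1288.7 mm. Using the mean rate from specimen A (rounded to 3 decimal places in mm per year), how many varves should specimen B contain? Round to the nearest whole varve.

23865 varves

Specimen A: after corrections the count is 18461 − 2 = 18459 varves.
A: Extension rate ≈ 1003.6 / 18459 = 0.054 mm/year.
For B, 1288.7 / 0.054 = 23864.81 years ≈ 23865 varves.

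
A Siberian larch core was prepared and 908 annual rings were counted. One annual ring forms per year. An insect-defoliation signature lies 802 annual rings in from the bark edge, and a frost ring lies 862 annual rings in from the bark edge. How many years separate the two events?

60 years

Separation: 862 − 802 = 60 annual rings.
One annual ring per year makes the interval 60 years.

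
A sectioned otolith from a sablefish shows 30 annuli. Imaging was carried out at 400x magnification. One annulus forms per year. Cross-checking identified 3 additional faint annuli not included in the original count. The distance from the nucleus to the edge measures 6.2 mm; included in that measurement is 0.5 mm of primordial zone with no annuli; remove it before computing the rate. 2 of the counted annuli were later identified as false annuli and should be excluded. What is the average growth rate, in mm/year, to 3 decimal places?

0.184 mm/year

Adjusted count: 30 − 2 + 3 = 31 annuli.
Removing the 0.5 mm offcut leaves 6.2 − 0.5 = 5.7 mm.
5.7 mm over 31 years gives 5.7 / 31 ≈ 0.184 mm/year.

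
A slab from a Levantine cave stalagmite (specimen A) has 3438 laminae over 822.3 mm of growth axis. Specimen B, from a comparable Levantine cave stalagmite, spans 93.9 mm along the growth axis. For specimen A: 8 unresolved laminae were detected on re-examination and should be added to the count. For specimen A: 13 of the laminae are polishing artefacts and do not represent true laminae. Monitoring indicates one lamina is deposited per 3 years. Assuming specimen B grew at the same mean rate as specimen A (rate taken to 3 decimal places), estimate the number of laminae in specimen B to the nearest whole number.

391 laminae

Specimen A: after corrections the count is 3438 − 13 + 8 = 3433 laminae.
Specimen A: 3433 laminae at 3 years each span 3433 × 3 = 10299 years.
A: Mean rate = 822.3 mm / 10299 years ≈ 0.080 mm per year.
Specimen B: 93.9 mm / 0.080 mm per year = 1173.75 years; at 3 years per lamina that is 1173.75 / 3 ≈ 391 laminae.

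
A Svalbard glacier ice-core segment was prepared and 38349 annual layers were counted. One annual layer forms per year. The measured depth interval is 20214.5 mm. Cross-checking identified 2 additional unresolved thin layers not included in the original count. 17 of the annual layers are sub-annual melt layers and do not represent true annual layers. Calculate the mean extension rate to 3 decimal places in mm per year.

0.527 mm per year

True annual layer count = 38349 − 17 + 2 = 38334.
Extension rate ≈ 20214.5 / 38334 = 0.527 mm per year.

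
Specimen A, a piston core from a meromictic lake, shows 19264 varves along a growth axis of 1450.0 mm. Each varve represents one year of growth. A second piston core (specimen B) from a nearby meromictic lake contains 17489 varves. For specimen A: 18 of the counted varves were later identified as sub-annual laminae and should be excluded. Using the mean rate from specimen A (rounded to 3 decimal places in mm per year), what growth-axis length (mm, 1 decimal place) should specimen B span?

Specimen A: true varve count = 19264 − 18 = 19246.
A: 1450.0 mm over 19246 years gives 1450.0 / 19246 ≈ 0.075 mm/year.
B's length ≈ 0.075 × 17489 = 1311.7 mm.

1311.7 mm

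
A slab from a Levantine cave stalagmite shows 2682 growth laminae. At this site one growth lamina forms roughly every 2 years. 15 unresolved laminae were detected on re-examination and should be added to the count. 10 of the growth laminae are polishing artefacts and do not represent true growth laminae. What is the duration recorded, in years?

5374 yr

After corrections the count is 2682 − 10 + 15 = 2687 growth laminae.
At 2 years per growth lamina, 2687 × 2 = 5374 years.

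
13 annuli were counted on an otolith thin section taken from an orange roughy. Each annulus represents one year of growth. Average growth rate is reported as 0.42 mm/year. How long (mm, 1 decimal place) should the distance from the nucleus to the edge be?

5.5 mm

13 years of growth are recorded.
Predicted length = 0.42 mm/year × 13 years = 5.5 mm.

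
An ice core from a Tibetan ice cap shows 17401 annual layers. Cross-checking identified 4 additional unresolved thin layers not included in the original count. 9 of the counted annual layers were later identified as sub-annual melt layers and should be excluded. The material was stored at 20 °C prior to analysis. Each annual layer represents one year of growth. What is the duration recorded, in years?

Correcting the raw count gives 17401 − 9 + 4 = 17396 true annual layers.
One annual layer per year makes the duration 17396 years.

17396 years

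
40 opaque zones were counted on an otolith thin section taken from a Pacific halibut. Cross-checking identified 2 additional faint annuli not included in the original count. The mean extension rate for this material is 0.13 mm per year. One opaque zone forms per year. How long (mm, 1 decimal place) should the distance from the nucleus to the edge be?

5.5 mm

Adjusted count: 40 + 2 = 42 opaque zones.
Predicted length = 0.13 mm/year × 42 years = 5.5 mm.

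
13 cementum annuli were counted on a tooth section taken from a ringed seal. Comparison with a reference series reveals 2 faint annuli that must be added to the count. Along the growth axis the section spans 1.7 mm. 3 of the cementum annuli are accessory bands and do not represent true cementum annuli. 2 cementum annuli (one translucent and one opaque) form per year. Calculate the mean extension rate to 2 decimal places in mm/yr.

0.28 mm/yr

True cementum annulus count = 13 − 3 + 2 = 12.
Dividing by 2 cementum annuli per year: 12 / 2 = 6 years.
Mean rate = 1.7 mm / 6 years ≈ 0.28 mm/yr.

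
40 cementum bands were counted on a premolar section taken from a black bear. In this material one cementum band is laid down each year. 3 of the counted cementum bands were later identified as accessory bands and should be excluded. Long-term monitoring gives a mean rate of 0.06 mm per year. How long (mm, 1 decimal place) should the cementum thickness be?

2.2 mm

Correcting the raw count gives 40 − 3 = 37 true cementum bands.
Length ≈ 0.06 × 37 = 2.2 mm.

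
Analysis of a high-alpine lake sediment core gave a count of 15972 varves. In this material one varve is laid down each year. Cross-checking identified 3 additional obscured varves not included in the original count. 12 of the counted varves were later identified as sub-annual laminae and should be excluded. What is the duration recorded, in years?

15963 years

Correcting the raw count gives 15972 − 12 + 3 = 15963 true varves.
One varve per year makes the duration 15963 years.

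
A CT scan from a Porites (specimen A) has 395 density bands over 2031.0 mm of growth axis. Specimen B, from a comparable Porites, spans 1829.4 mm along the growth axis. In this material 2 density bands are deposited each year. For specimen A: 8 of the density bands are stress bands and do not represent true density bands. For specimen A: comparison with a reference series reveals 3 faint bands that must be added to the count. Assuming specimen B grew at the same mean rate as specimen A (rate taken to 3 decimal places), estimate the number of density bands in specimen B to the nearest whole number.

Specimen A: correcting the raw count gives 395 − 8 + 3 = 390 true density bands.
Specimen A: 390 density bands at 2 per year is 390 / 2 = 195 years.
A: 2031.0 mm over 195 years gives 2031.0 / 195 ≈ 10.415 mm/yr.
For B, 1829.4 / 10.415 = 175.65 years; at 2 density bands per year that is 175.65 × 2 ≈ 351 density bands.

351 density bands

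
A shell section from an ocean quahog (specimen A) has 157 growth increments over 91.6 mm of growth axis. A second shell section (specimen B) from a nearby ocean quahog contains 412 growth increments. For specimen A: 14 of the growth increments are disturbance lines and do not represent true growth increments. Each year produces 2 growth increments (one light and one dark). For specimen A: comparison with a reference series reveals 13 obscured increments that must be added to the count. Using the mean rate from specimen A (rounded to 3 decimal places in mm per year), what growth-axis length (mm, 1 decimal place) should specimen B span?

Specimen A: correcting the raw count gives 157 − 14 + 13 = 156 true growth increments.
Specimen A: with 2 growth increments per year, 156 / 2 = 78 years.
A: 91.6 mm over 78 years gives 91.6 / 78 ≈ 1.174 mm/yr.
Specimen B: 412 growth increments at 2 per year is 412 / 2 = 206 years. For B, 1.174 mm/year × 206 years = 241.8 mm.

241.8 mm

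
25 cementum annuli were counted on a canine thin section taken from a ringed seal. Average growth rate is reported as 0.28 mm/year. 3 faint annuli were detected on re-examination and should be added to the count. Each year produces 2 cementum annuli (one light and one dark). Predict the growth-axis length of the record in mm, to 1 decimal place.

3.9 mm

Correcting the raw count gives 25 + 3 = 28 true cementum annuli.
28 cementum annuli at 2 per year is 28 / 2 = 14 years.
Length ≈ 0.28 × 14 = 3.9 mm.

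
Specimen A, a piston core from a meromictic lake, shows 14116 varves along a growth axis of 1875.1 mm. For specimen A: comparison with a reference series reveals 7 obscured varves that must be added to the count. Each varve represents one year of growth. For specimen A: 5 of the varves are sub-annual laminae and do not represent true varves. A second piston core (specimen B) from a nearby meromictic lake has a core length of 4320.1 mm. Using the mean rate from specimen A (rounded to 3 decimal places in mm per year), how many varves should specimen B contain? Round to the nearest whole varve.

Specimen A: adjusted count: 14116 − 5 + 7 = 14118 varves.
A: Mean rate = 1875.1 mm / 14118 years ≈ 0.133 mm/year.
B spans 4320.1 / 0.133 = 32481.95 years ≈ 32482 varves.

32482 varves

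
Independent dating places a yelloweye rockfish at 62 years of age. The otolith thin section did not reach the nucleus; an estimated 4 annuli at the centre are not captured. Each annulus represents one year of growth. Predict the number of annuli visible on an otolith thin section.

Expected annuli over 62 years: 62.
Subtracting the 4 annuli not captured gives 62 − 4 = 58 annuli in the record.

58 annuli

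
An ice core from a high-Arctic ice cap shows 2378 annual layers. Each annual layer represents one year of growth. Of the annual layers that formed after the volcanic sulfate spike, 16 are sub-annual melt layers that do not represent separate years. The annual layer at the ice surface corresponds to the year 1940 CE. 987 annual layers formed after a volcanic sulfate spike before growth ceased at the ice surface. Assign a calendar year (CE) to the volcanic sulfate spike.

There are 987 annual layers younger than the volcanic sulfate spike.
Excluding 16 false annual layers: 987 − 16 = 971.
1940 − 971 = 969 CE.

969 CE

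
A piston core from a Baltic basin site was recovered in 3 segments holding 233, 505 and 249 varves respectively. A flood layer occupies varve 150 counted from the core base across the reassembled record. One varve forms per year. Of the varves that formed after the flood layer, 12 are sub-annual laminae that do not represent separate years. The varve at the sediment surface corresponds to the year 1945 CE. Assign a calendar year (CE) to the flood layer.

Total varves = 233 + 505 + 249 = 987.
Between varve 150 and the sediment surface there are 987 − 150 = 837 varves.
Excluding 12 false varves: 837 − 12 = 825.
The varve at the sediment surface is 1945 CE, so the flood layer dates to 1945 − 825 = 1120 CE.

1120 CE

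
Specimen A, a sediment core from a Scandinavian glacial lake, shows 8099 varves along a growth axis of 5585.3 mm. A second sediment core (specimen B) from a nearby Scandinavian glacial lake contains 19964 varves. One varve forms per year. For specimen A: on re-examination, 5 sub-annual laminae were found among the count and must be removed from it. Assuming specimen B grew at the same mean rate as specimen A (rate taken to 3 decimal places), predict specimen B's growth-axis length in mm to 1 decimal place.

13775.2 mm

Specimen A: after corrections the count is 8099 − 5 = 8094 varves.
A: Extension rate ≈ 5585.3 / 8094 = 0.690 mm per year.
B's length ≈ 0.690 × 19964 = 13775.2 mm.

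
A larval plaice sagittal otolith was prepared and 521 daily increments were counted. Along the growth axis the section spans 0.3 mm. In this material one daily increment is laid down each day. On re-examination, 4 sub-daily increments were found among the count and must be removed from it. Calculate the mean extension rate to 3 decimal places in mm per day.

0.001 mm per day

Correcting the raw count gives 521 − 4 = 517 true daily increments.
Extension rate ≈ 0.3 / 517 = 0.001 mm per day.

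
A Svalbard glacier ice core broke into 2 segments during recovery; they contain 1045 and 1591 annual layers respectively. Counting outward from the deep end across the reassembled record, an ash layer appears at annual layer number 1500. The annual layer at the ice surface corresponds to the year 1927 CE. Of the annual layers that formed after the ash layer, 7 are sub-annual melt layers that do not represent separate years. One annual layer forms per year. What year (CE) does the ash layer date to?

798 CE

Total annual layers = 1045 + 1591 = 2636.
Between annual layer 1500 and the ice surface there are 2636 − 1500 = 1136 annual layers.
Excluding 7 false annual layers: 1136 − 7 = 1129.
The annual layer at the ice surface is 1927 CE, so the ash layer dates to 1927 − 1129 = 798 CE.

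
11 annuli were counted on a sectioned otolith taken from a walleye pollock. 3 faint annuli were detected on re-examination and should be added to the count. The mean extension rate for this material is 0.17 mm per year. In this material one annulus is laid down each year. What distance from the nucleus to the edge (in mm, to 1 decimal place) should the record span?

2.4 mm

Adjusted count: 11 + 3 = 14 annuli.
Length ≈ 0.17 × 14 = 2.4 mm.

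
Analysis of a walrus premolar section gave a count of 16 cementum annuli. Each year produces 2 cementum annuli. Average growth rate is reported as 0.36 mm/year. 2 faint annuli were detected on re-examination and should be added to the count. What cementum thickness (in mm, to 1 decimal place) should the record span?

3.2 mm

True cementum annulus count = 16 + 2 = 18.
Dividing by 2 cementum annuli per year: 18 / 2 = 9 years.
9 years at 0.36 mm/year gives 0.36 × 9 = 3.2 mm.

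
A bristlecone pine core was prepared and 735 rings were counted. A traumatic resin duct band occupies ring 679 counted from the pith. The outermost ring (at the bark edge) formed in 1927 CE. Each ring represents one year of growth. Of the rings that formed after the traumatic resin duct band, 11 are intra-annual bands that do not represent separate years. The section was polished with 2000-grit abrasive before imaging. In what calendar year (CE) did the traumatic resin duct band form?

1882 CE

The traumatic resin duct band sits at ring 679 from the pith, so 735 − 679 = 56 rings formed after it.
Excluding 11 false rings: 56 − 11 = 45.
1927 − 45 = 1882 CE.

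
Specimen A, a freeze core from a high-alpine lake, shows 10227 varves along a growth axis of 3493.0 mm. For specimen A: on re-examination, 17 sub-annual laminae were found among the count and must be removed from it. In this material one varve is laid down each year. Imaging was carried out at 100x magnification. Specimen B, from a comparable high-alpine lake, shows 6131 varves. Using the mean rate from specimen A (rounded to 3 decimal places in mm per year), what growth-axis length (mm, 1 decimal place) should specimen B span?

Specimen A: correcting the raw count gives 10227 − 17 = 10210 true varves.
A: 3493.0 mm over 10210 years gives 3493.0 / 10210 ≈ 0.342 mm/year.
For B, 0.342 mm/year × 6131 years = 2096.8 mm.

2096.8 mm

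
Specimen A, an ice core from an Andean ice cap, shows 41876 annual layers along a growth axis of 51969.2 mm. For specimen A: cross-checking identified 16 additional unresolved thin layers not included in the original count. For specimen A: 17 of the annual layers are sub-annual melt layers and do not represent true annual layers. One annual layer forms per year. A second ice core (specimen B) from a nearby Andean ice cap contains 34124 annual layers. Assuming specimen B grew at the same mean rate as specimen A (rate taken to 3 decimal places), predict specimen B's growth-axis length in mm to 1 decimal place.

Specimen A: correcting the raw count gives 41876 − 17 + 16 = 41875 true annual layers.
A: Mean rate = 51969.2 mm / 41875 years ≈ 1.241 mm per year.
B's length ≈ 1.241 × 34124 = 42347.9 mm.

42347.9 mm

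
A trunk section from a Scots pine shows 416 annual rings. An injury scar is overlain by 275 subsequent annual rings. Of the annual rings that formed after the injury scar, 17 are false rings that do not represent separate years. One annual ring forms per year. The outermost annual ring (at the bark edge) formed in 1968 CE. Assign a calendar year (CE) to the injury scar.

1710 CE

275 annual rings formed after the injury scar.
275 − 17 false = 258 true annual rings after the injury scar.
1968 − 258 = 1710 CE.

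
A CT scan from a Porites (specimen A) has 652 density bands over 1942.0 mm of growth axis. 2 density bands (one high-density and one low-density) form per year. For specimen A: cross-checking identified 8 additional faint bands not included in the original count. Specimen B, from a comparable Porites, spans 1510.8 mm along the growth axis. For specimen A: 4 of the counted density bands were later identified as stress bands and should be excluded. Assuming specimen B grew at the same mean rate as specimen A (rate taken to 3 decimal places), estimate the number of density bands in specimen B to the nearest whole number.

510 density bands

Specimen A: after corrections the count is 652 − 4 + 8 = 656 density bands.
Specimen A: dividing by 2 density bands per year: 656 / 2 = 328 years.
A: Mean rate = 1942.0 mm / 328 years ≈ 5.921 mm per year.
For B, 1510.8 / 5.921 = 255.16 years; at 2 density bands per year that is 255.16 × 2 ≈ 510 density bands.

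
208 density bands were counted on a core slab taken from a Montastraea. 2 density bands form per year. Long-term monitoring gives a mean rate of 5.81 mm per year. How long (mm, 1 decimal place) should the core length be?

With 2 density bands per year, 208 / 2 = 104 years.
Length ≈ 5.81 × 104 = 604.2 mm.

604.2 mm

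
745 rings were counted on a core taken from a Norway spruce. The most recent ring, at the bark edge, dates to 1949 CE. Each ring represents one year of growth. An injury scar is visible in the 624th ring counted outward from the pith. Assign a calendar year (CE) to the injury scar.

745 − 624 = 121 rings lie beyond the injury scar toward the bark edge.
1949 − 121 = 1828 CE.

1828 CE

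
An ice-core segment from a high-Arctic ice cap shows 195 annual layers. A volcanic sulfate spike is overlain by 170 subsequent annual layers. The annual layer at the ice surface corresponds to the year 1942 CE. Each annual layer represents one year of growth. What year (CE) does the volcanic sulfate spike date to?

1772 CE

There are 170 annual layers younger than the volcanic sulfate spike.
1942 − 170 = 1772 CE.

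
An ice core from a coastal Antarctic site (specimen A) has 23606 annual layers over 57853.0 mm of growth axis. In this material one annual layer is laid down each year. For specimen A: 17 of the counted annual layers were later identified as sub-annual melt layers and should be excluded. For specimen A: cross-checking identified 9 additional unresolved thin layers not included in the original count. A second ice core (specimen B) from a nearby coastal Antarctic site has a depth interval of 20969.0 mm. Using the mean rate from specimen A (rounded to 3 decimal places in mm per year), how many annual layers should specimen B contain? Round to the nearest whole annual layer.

Specimen A: after corrections the count is 23606 − 17 + 9 = 23598 annual layers.
A: 57853.0 mm over 23598 years gives 57853.0 / 23598 ≈ 2.452 mm/yr.
For B, 20969.0 / 2.452 = 8551.79 years ≈ 8552 annual layers.

8552 annual layers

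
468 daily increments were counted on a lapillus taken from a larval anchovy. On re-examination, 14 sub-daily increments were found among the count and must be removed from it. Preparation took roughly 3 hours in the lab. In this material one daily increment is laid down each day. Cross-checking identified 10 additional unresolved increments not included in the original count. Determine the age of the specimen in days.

464 days

After corrections the count is 468 − 14 + 10 = 464 daily increments.
At one daily increment per day, that is 464 days.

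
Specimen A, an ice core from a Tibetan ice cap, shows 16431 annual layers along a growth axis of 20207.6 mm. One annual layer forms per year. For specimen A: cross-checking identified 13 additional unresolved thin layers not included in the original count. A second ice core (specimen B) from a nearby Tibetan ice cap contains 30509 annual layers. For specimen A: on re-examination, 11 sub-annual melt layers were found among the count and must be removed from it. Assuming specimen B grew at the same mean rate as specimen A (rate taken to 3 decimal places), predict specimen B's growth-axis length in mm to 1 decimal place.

37526.1 mm

Specimen A: correcting the raw count gives 16431 − 11 + 13 = 16433 true annual layers.
A: Mean rate = 20207.6 mm / 16433 years ≈ 1.230 mm per year.
For B, 1.230 mm/year × 30509 years = 37526.1 mm.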